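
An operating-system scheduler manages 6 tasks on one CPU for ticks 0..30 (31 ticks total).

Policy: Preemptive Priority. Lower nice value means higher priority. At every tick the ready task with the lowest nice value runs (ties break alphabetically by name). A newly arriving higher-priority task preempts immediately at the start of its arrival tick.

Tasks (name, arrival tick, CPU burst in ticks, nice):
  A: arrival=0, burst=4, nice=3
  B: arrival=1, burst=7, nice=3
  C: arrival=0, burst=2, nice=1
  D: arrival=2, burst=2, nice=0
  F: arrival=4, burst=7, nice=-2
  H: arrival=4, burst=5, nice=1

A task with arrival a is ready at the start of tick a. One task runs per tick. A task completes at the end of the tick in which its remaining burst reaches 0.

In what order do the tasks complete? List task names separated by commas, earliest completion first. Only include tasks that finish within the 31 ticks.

completion order = C, D, F, H, A, B

t=0: ready={A,C} → run C
t=1: ready={A,B,C} → run C
t=2: ready={A,B,D} → run D
t=3: ready={A,B,D} → run D
t=4: ready={A,B,F,H} → run F
t=5: ready={A,B,F,H} → run F
t=6: ready={A,B,F,H} → run F
t=7: ready={A,B,F,H} → run F
t=8: ready={A,B,F,H} → run F
t=9: ready={A,B,F,H} → run F
t=10: ready={A,B,F,H} → run F
t=11: ready={A,B,H} → run H
t=12: ready={A,B,H} → run H
t=13: ready={A,B,H} → run H
t=14: ready={A,B,H} → run H
t=15: ready={A,B,H} → run H
t=16: ready={A,B} → run A
t=17: ready={A,B} → run A
t=18: ready={A,B} → run A
t=19: ready={A,B} → run A
t=20: ready={B} → run B
t=21: ready={B} → run B
t=22: ready={B} → run B
t=23: ready={B} → run B
t=24: ready={B} → run B
t=25: ready={B} → run B
t=26: ready={B} → run B
t=27: (idle)
t=28: (idle)
t=29: (idle)
t=30: (idle)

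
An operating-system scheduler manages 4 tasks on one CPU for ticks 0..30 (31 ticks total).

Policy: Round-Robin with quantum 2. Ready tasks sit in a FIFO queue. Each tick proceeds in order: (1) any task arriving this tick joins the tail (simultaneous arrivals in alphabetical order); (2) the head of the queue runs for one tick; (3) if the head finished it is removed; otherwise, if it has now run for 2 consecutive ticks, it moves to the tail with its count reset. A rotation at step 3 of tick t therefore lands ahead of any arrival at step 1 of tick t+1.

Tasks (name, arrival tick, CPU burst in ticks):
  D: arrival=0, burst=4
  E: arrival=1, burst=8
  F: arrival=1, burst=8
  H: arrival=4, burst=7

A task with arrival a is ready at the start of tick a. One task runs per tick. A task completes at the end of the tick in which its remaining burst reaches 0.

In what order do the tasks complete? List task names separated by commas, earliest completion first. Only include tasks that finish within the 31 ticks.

completion order = D, E, F, H

t=0: queue=[D] q_used=0 → run D
t=1: queue=[D,E,F] q_used=1 → run D
t=2: queue=[E,F,D] q_used=0 → run E
t=3: queue=[E,F,D] q_used=1 → run E
t=4: queue=[F,D,E,H] q_used=0 → run F
t=5: queue=[F,D,E,H] q_used=1 → run F
t=6: queue=[D,E,H,F] q_used=0 → run D
t=7: queue=[D,E,H,F] q_used=1 → run D
t=8: queue=[E,H,F] q_used=0 → run E
t=9: queue=[E,H,F] q_used=1 → run E
t=10: queue=[H,F,E] q_used=0 → run H
t=11: queue=[H,F,E] q_used=1 → run H
t=12: queue=[F,E,H] q_used=0 → run F
t=13: queue=[F,E,H] q_used=1 → run F
t=14: queue=[E,H,F] q_used=0 → run E
t=15: queue=[E,H,F] q_used=1 → run E
t=16: queue=[H,F,E] q_used=0 → run H
t=17: queue=[H,F,E] q_used=1 → run H
t=18: queue=[F,E,H] q_used=0 → run F
t=19: queue=[F,E,H] q_used=1 → run F
t=20: queue=[E,H,F] q_used=0 → run E
t=21: queue=[E,H,F] q_used=1 → run E
t=22: queue=[H,F] q_used=0 → run H
t=23: queue=[H,F] q_used=1 → run H
t=24: queue=[F,H] q_used=0 → run F
t=25: queue=[F,H] q_used=1 → run F
t=26: queue=[H] q_used=0 → run H
t=27: (idle)
t=28: (idle)
t=29: (idle)
t=30: (idle)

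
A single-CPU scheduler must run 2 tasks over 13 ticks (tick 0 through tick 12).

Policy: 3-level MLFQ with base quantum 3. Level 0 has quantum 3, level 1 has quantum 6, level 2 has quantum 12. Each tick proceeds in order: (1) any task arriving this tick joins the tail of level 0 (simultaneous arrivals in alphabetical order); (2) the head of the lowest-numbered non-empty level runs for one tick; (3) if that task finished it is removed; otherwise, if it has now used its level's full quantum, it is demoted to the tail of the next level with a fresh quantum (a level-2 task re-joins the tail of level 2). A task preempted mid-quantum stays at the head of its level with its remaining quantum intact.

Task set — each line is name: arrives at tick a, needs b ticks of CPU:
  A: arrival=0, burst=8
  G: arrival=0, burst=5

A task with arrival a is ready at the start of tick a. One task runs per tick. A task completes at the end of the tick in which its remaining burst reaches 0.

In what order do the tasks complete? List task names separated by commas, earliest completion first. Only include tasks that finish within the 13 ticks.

completion order = A, G

t=0: L0/L1/L2 = AG/-/- → run A
t=1: L0/L1/L2 = AG/-/- → run A
t=2: L0/L1/L2 = AG/-/- → run A
t=3: L0/L1/L2 = G/A/- → run G
t=4: L0/L1/L2 = G/A/- → run G
t=5: L0/L1/L2 = G/A/- → run G
t=6: L0/L1/L2 = -/AG/- → run A
t=7: L0/L1/L2 = -/AG/- → run A
t=8: L0/L1/L2 = -/AG/- → run A
t=9: L0/L1/L2 = -/AG/- → run A
t=10: L0/L1/L2 = -/AG/- → run A
t=11: L0/L1/L2 = -/G/- → run G
t=12: L0/L1/L2 = -/G/- → run G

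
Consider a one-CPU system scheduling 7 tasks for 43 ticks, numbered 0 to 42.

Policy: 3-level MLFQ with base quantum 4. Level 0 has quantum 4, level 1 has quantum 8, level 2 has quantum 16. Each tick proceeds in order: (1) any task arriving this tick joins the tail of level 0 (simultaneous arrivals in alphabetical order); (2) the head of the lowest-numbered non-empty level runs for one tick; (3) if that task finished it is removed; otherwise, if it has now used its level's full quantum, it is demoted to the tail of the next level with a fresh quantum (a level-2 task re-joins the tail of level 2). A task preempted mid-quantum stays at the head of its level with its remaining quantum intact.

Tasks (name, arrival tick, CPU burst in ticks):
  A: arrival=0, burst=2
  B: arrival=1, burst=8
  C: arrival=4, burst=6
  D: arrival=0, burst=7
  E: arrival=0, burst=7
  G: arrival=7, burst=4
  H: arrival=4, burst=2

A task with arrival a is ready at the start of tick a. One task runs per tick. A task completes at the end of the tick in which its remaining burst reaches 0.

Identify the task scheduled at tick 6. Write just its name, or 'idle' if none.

t=0: L0/L1/L2 = ADE/-/- → run A
t=1: L0/L1/L2 = ADEB/-/- → run A
t=2: L0/L1/L2 = DEB/-/- → run D
t=3: L0/L1/L2 = DEB/-/- → run D
t=4: L0/L1/L2 = DEBCH/-/- → run D
t=5: L0/L1/L2 = DEBCH/-/- → run D
t=6: L0/L1/L2 = EBCH/D/- → run E
t=7: L0/L1/L2 = EBCHG/D/- → run E
t=8: L0/L1/L2 = EBCHG/D/- → run E
t=9: L0/L1/L2 = EBCHG/D/- → run E
t=10: L0/L1/L2 = BCHG/DE/- → run B
t=11: L0/L1/L2 = BCHG/DE/- → run B
t=12: L0/L1/L2 = BCHG/DE/- → run B
t=13: L0/L1/L2 = BCHG/DE/- → run B
t=14: L0/L1/L2 = CHG/DEB/- → run C
t=15: L0/L1/L2 = CHG/DEB/- → run C
t=16: L0/L1/L2 = CHG/DEB/- → run C
t=17: L0/L1/L2 = CHG/DEB/- → run C
t=18: L0/L1/L2 = HG/DEBC/- → run H
t=19: L0/L1/L2 = HG/DEBC/- → run H
t=20: L0/L1/L2 = G/DEBC/- → run G
t=21: L0/L1/L2 = G/DEBC/- → run G
t=22: L0/L1/L2 = G/DEBC/- → run G
t=23: L0/L1/L2 = G/DEBC/- → run G
t=24: L0/L1/L2 = -/DEBC/- → run D
t=25: L0/L1/L2 = -/DEBC/- → run D
t=26: L0/L1/L2 = -/DEBC/- → run D
t=27: L0/L1/L2 = -/EBC/- → run E
t=28: L0/L1/L2 = -/EBC/- → run E
t=29: L0/L1/L2 = -/EBC/- → run E
t=30: L0/L1/L2 = -/BC/- → run B
t=31: L0/L1/L2 = -/BC/- → run B
t=32: L0/L1/L2 = -/BC/- → run B
t=33: L0/L1/L2 = -/BC/- → run B
t=34: L0/L1/L2 = -/C/- → run C
t=35: L0/L1/L2 = -/C/- → run C
t=36: (idle)
t=37: (idle)
t=38: (idle)
t=39: (idle)
t=40: (idle)
t=41: (idle)
t=42: (idle)

running at tick 6 = E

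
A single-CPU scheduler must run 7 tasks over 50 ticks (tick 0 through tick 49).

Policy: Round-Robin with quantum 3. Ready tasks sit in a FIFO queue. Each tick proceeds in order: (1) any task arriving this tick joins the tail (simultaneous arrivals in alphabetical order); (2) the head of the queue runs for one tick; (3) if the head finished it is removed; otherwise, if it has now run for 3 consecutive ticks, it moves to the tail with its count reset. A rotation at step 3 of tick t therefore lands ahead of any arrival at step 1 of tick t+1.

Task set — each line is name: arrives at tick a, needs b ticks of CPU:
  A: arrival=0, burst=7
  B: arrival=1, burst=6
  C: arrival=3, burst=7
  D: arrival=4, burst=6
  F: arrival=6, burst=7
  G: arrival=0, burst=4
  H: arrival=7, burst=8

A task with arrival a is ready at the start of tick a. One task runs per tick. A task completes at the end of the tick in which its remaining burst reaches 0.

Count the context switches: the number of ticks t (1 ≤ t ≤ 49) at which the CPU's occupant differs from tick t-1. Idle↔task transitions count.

t=0: queue=[A,G] q_used=0 → run A
t=1: queue=[A,G,B] q_used=1 → run A
t=2: queue=[A,G,B] q_used=2 → run A
t=3: queue=[G,B,A,C] q_used=0 → run G
t=4: queue=[G,B,A,C,D] q_used=1 → run G
t=5: queue=[G,B,A,C,D] q_used=2 → run G
t=6: queue=[B,A,C,D,G,F] q_used=0 → run B
t=7: queue=[B,A,C,D,G,F,H] q_used=1 → run B
t=8: queue=[B,A,C,D,G,F,H] q_used=2 → run B
t=9: queue=[A,C,D,G,F,H,B] q_used=0 → run A
t=10: queue=[A,C,D,G,F,H,B] q_used=1 → run A
t=11: queue=[A,C,D,G,F,H,B] q_used=2 → run A
t=12: queue=[C,D,G,F,H,B,A] q_used=0 → run C
t=13: queue=[C,D,G,F,H,B,A] q_used=1 → run C
t=14: queue=[C,D,G,F,H,B,A] q_used=2 → run C
t=15: queue=[D,G,F,H,B,A,C] q_used=0 → run D
t=16: queue=[D,G,F,H,B,A,C] q_used=1 → run D
t=17: queue=[D,G,F,H,B,A,C] q_used=2 → run D
t=18: queue=[G,F,H,B,A,C,D] q_used=0 → run G
t=19: queue=[F,H,B,A,C,D] q_used=0 → run F
t=20: queue=[F,H,B,A,C,D] q_used=1 → run F
t=21: queue=[F,H,B,A,C,D] q_used=2 → run F
t=22: queue=[H,B,A,C,D,F] q_used=0 → run H
t=23: queue=[H,B,A,C,D,F] q_used=1 → run H
t=24: queue=[H,B,A,C,D,F] q_used=2 → run H
t=25: queue=[B,A,C,D,F,H] q_used=0 → run B
t=26: queue=[B,A,C,D,F,H] q_used=1 → run B
t=27: queue=[B,A,C,D,F,H] q_used=2 → run B
t=28: queue=[A,C,D,F,H] q_used=0 → run A
t=29: queue=[C,D,F,H] q_used=0 → run C
t=30: queue=[C,D,F,H] q_used=1 → run C
t=31: queue=[C,D,F,H] q_used=2 → run C
t=32: queue=[D,F,H,C] q_used=0 → run D
t=33: queue=[D,F,H,C] q_used=1 → run D
t=34: queue=[D,F,H,C] q_used=2 → run D
t=35: queue=[F,H,C] q_used=0 → run F
t=36: queue=[F,H,C] q_used=1 → run F
t=37: queue=[F,H,C] q_used=2 → run F
t=38: queue=[H,C,F] q_used=0 → run H
t=39: queue=[H,C,F] q_used=1 → run H
t=40: queue=[H,C,F] q_used=2 → run H
t=41: queue=[C,F,H] q_used=0 → run C
t=42: queue=[F,H] q_used=0 → run F
t=43: queue=[H] q_used=0 → run H
t=44: queue=[H] q_used=1 → run H
t=45: (idle)
t=46: (idle)
t=47: (idle)
t=48: (idle)
t=49: (idle)

context switches = 18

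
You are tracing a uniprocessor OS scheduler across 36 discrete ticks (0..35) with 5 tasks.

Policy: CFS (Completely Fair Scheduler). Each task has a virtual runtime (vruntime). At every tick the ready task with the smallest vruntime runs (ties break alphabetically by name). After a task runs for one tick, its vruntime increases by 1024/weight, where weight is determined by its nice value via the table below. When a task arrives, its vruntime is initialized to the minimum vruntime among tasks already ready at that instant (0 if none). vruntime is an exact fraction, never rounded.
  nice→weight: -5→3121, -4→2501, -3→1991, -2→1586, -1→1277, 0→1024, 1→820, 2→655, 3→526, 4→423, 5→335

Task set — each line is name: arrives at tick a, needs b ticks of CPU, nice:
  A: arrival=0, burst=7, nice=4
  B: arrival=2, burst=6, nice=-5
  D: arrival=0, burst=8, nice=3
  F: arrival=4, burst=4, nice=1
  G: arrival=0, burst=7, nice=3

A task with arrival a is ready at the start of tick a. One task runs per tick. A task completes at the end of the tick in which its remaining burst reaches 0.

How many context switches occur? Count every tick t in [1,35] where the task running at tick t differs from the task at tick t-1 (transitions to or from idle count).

context switches = 30

t=0: vr[A=0 D=0 G=0] → run A
t=1: vr[A=1024/423 D=0 G=0] → run D
t=2: vr[A=1024/423 B=0 D=512/263 G=0] → run B
t=3: vr[A=1024/423 B=1024/3121 D=512/263 G=0] → run G
t=4: vr[A=1024/423 B=1024/3121 D=512/263 F=1024/3121 G=512/263] → run B
t=5: vr[A=1024/423 B=2048/3121 D=512/263 F=1024/3121 G=512/263] → run F
t=6: vr[A=1024/423 B=2048/3121 D=512/263 F=1008896/639805 G=512/263] → run B
t=7: vr[A=1024/423 B=3072/3121 D=512/263 F=1008896/639805 G=512/263] → run B
t=8: vr[A=1024/423 B=4096/3121 D=512/263 F=1008896/639805 G=512/263] → run B
t=9: vr[A=1024/423 B=5120/3121 D=512/263 F=1008896/639805 G=512/263] → run F
t=10: vr[A=1024/423 B=5120/3121 D=512/263 F=1807872/639805 G=512/263] → run B
t=11: vr[A=1024/423 D=512/263 F=1807872/639805 G=512/263] → run D
t=12: vr[A=1024/423 D=1024/263 F=1807872/639805 G=512/263] → run G
t=13: vr[A=1024/423 D=1024/263 F=1807872/639805 G=1024/263] → run A
t=14: vr[A=2048/423 D=1024/263 F=1807872/639805 G=1024/263] → run F
t=15: vr[A=2048/423 D=1024/263 F=2606848/639805 G=1024/263] → run D
t=16: vr[A=2048/423 D=1536/263 F=2606848/639805 G=1024/263] → run G
t=17: vr[A=2048/423 D=1536/263 F=2606848/639805 G=1536/263] → run F
t=18: vr[A=2048/423 D=1536/263 G=1536/263] → run A
t=19: vr[A=1024/141 D=1536/263 G=1536/263] → run D
t=20: vr[A=1024/141 D=2048/263 G=1536/263] → run G
t=21: vr[A=1024/141 D=2048/263 G=2048/263] → run A
t=22: vr[A=4096/423 D=2048/263 G=2048/263] → run D
t=23: vr[A=4096/423 D=2560/263 G=2048/263] → run G
t=24: vr[A=4096/423 D=2560/263 G=2560/263] → run A
t=25: vr[A=5120/423 D=2560/263 G=2560/263] → run D
t=26: vr[A=5120/423 D=3072/263 G=2560/263] → run G
t=27: vr[A=5120/423 D=3072/263 G=3072/263] → run D
t=28: vr[A=5120/423 D=3584/263 G=3072/263] → run G
t=29: vr[A=5120/423 D=3584/263] → run A
t=30: vr[A=2048/141 D=3584/263] → run D
t=31: vr[A=2048/141] → run A
t=32: (idle)
t=33: (idle)
t=34: (idle)
t=35: (idle)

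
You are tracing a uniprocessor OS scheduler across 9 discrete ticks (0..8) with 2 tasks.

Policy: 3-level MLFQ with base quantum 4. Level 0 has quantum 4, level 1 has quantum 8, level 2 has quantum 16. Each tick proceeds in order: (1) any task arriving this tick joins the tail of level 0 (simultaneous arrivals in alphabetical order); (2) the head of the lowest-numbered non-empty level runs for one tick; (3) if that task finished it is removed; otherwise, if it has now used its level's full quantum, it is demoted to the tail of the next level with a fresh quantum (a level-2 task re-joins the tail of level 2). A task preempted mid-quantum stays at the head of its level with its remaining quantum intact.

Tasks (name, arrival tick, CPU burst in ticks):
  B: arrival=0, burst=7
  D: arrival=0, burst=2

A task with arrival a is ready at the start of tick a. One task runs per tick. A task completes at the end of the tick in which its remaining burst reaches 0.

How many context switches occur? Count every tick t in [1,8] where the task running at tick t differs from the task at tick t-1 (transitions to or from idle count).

t=0: L0/L1/L2 = BD/-/- → run B
t=1: L0/L1/L2 = BD/-/- → run B
t=2: L0/L1/L2 = BD/-/- → run B
t=3: L0/L1/L2 = BD/-/- → run B
t=4: L0/L1/L2 = D/B/- → run D
t=5: L0/L1/L2 = D/B/- → run D
t=6: L0/L1/L2 = -/B/- → run B
t=7: L0/L1/L2 = -/B/- → run B
t=8: L0/L1/L2 = -/B/- → run B

context switches = 2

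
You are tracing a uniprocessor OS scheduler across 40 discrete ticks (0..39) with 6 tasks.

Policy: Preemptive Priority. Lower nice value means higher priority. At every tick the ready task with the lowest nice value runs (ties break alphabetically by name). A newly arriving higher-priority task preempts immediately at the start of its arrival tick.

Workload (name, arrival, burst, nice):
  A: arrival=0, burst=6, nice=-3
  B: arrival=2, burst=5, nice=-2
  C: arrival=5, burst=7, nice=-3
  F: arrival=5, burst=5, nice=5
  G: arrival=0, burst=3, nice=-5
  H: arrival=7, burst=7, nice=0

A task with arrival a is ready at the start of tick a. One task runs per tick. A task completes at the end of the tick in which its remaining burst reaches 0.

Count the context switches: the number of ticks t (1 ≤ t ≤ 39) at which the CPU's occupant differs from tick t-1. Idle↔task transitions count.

context switches = 6

t=0: ready={A,G} → run G
t=1: ready={A,G} → run G
t=2: ready={A,B,G} → run G
t=3: ready={A,B} → run A
t=4: ready={A,B} → run A
t=5: ready={A,B,C,F} → run A
t=6: ready={A,B,C,F} → run A
t=7: ready={A,B,C,F,H} → run A
t=8: ready={A,B,C,F,H} → run A
t=9: ready={B,C,F,H} → run C
t=10: ready={B,C,F,H} → run C
t=11: ready={B,C,F,H} → run C
t=12: ready={B,C,F,H} → run C
t=13: ready={B,C,F,H} → run C
t=14: ready={B,C,F,H} → run C
t=15: ready={B,C,F,H} → run C
t=16: ready={B,F,H} → run B
t=17: ready={B,F,H} → run B
t=18: ready={B,F,H} → run B
t=19: ready={B,F,H} → run B
t=20: ready={B,F,H} → run B
t=21: ready={F,H} → run H
t=22: ready={F,H} → run H
t=23: ready={F,H} → run H
t=24: ready={F,H} → run H
t=25: ready={F,H} → run H
t=26: ready={F,H} → run H
t=27: ready={F,H} → run H
t=28: ready={F} → run F
t=29: ready={F} → run F
t=30: ready={F} → run F
t=31: ready={F} → run F
t=32: ready={F} → run F
t=33: (idle)
t=34: (idle)
t=35: (idle)
t=36: (idle)
t=37: (idle)
t=38: (idle)
t=39: (idle)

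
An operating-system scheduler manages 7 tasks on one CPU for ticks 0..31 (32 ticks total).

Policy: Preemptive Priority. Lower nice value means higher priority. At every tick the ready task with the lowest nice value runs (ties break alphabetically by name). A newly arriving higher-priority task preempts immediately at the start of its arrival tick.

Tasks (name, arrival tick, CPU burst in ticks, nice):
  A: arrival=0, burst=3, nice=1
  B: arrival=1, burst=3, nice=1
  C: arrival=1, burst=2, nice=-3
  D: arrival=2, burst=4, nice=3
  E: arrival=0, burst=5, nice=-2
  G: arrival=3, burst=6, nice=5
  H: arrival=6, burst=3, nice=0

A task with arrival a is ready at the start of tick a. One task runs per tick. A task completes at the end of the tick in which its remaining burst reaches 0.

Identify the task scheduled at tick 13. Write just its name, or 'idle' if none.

t=0: ready={A,E} → run E
t=1: ready={A,B,C,E} → run C
t=2: ready={A,B,C,D,E} → run C
t=3: ready={A,B,D,E,G} → run E
t=4: ready={A,B,D,E,G} → run E
t=5: ready={A,B,D,E,G} → run E
t=6: ready={A,B,D,E,G,H} → run E
t=7: ready={A,B,D,G,H} → run H
t=8: ready={A,B,D,G,H} → run H
t=9: ready={A,B,D,G,H} → run H
t=10: ready={A,B,D,G} → run A
t=11: ready={A,B,D,G} → run A
t=12: ready={A,B,D,G} → run A
t=13: ready={B,D,G} → run B
t=14: ready={B,D,G} → run B
t=15: ready={B,D,G} → run B
t=16: ready={D,G} → run D
t=17: ready={D,G} → run D
t=18: ready={D,G} → run D
t=19: ready={D,G} → run D
t=20: ready={G} → run G
t=21: ready={G} → run G
t=22: ready={G} → run G
t=23: ready={G} → run G
t=24: ready={G} → run G
t=25: ready={G} → run G
t=26: (idle)
t=27: (idle)
t=28: (idle)
t=29: (idle)
t=30: (idle)
t=31: (idle)

running at tick 13 = B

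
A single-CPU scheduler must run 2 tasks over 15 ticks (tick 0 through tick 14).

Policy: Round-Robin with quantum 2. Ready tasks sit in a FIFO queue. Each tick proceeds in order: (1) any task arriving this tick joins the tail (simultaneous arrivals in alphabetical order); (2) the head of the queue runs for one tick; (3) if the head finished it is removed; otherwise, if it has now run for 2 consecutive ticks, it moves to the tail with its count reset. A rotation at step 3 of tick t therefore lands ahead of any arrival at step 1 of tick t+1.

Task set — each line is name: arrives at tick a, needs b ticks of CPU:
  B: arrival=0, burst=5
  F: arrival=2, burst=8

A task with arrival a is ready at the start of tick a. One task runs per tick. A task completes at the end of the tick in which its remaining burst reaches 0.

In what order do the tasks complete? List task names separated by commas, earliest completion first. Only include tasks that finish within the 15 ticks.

completion order = B, F

t=0: queue=[B] q_used=0 → run B
t=1: queue=[B] q_used=1 → run B
t=2: queue=[B,F] q_used=0 → run B
t=3: queue=[B,F] q_used=1 → run B
t=4: queue=[F,B] q_used=0 → run F
t=5: queue=[F,B] q_used=1 → run F
t=6: queue=[B,F] q_used=0 → run B
t=7: queue=[F] q_used=0 → run F
t=8: queue=[F] q_used=1 → run F
t=9: queue=[F] q_used=0 → run F
t=10: queue=[F] q_used=1 → run F
t=11: queue=[F] q_used=0 → run F
t=12: queue=[F] q_used=1 → run F
t=13: (idle)
t=14: (idle)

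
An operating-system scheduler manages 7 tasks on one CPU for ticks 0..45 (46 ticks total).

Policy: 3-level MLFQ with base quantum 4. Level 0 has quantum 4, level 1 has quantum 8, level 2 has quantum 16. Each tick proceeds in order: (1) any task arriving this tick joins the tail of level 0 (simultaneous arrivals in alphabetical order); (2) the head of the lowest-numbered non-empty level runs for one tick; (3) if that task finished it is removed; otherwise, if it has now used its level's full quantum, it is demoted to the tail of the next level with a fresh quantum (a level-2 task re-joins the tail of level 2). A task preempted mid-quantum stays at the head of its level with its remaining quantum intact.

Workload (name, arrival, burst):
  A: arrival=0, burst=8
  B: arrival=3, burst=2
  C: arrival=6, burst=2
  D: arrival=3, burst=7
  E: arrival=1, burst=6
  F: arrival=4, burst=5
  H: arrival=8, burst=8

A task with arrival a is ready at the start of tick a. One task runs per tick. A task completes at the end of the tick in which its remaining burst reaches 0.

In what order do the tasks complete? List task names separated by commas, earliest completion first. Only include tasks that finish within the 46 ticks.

completion order = B, C, A, E, D, F, H

t=0: L0/L1/L2 = A/-/- → run A
t=1: L0/L1/L2 = AE/-/- → run A
t=2: L0/L1/L2 = AE/-/- → run A
t=3: L0/L1/L2 = AEBD/-/- → run A
t=4: L0/L1/L2 = EBDF/A/- → run E
t=5: L0/L1/L2 = EBDF/A/- → run E
t=6: L0/L1/L2 = EBDFC/A/- → run E
t=7: L0/L1/L2 = EBDFC/A/- → run E
t=8: L0/L1/L2 = BDFCH/AE/- → run B
t=9: L0/L1/L2 = BDFCH/AE/- → run B
t=10: L0/L1/L2 = DFCH/AE/- → run D
t=11: L0/L1/L2 = DFCH/AE/- → run D
t=12: L0/L1/L2 = DFCH/AE/- → run D
t=13: L0/L1/L2 = DFCH/AE/- → run D
t=14: L0/L1/L2 = FCH/AED/- → run F
t=15: L0/L1/L2 = FCH/AED/- → run F
t=16: L0/L1/L2 = FCH/AED/- → run F
t=17: L0/L1/L2 = FCH/AED/- → run F
t=18: L0/L1/L2 = CH/AEDF/- → run C
t=19: L0/L1/L2 = CH/AEDF/- → run C
t=20: L0/L1/L2 = H/AEDF/- → run H
t=21: L0/L1/L2 = H/AEDF/- → run H
t=22: L0/L1/L2 = H/AEDF/- → run H
t=23: L0/L1/L2 = H/AEDF/- → run H
t=24: L0/L1/L2 = -/AEDFH/- → run A
t=25: L0/L1/L2 = -/AEDFH/- → run A
t=26: L0/L1/L2 = -/AEDFH/- → run A
t=27: L0/L1/L2 = -/AEDFH/- → run A
t=28: L0/L1/L2 = -/EDFH/- → run E
t=29: L0/L1/L2 = -/EDFH/- → run E
t=30: L0/L1/L2 = -/DFH/- → run D
t=31: L0/L1/L2 = -/DFH/- → run D
t=32: L0/L1/L2 = -/DFH/- → run D
t=33: L0/L1/L2 = -/FH/- → run F
t=34: L0/L1/L2 = -/H/- → run H
t=35: L0/L1/L2 = -/H/- → run H
t=36: L0/L1/L2 = -/H/- → run H
t=37: L0/L1/L2 = -/H/- → run H
t=38: (idle)
t=39: (idle)
t=40: (idle)
t=41: (idle)
t=42: (idle)
t=43: (idle)
t=44: (idle)
t=45: (idle)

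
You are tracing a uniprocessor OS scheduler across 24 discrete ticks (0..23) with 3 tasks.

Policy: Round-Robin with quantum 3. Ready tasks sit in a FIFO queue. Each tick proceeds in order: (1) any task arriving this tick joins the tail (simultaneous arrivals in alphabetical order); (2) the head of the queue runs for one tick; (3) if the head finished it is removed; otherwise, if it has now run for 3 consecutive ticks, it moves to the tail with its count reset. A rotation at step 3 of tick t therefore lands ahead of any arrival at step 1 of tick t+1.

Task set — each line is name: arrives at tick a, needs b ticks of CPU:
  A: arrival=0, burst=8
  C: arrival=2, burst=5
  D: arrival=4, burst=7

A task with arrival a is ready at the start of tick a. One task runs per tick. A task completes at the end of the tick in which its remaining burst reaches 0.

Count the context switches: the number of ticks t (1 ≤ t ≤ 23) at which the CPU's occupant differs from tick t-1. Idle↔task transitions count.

t=0: queue=[A] q_used=0 → run A
t=1: queue=[A] q_used=1 → run A
t=2: queue=[A,C] q_used=2 → run A
t=3: queue=[C,A] q_used=0 → run C
t=4: queue=[C,A,D] q_used=1 → run C
t=5: queue=[C,A,D] q_used=2 → run C
t=6: queue=[A,D,C] q_used=0 → run A
t=7: queue=[A,D,C] q_used=1 → run A
t=8: queue=[A,D,C] q_used=2 → run A
t=9: queue=[D,C,A] q_used=0 → run D
t=10: queue=[D,C,A] q_used=1 → run D
t=11: queue=[D,C,A] q_used=2 → run D
t=12: queue=[C,A,D] q_used=0 → run C
t=13: queue=[C,A,D] q_used=1 → run C
t=14: queue=[A,D] q_used=0 → run A
t=15: queue=[A,D] q_used=1 → run A
t=16: queue=[D] q_used=0 → run D
t=17: queue=[D] q_used=1 → run D
t=18: queue=[D] q_used=2 → run D
t=19: queue=[D] q_used=0 → run D
t=20: (idle)
t=21: (idle)
t=22: (idle)
t=23: (idle)

context switches = 7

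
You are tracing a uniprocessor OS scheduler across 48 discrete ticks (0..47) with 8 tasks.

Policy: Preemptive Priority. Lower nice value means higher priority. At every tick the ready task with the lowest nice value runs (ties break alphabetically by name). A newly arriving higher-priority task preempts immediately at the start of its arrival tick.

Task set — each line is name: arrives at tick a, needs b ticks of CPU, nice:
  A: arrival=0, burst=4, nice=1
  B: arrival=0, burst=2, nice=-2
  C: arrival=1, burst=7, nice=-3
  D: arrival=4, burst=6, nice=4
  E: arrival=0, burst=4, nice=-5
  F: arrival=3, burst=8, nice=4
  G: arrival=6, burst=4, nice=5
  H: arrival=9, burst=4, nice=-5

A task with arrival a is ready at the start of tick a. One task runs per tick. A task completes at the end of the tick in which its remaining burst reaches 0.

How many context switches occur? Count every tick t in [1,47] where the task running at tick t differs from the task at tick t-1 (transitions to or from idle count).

t=0: ready={A,B,E} → run E
t=1: ready={A,B,C,E} → run E
t=2: ready={A,B,C,E} → run E
t=3: ready={A,B,C,E,F} → run E
t=4: ready={A,B,C,D,F} → run C
t=5: ready={A,B,C,D,F} → run C
t=6: ready={A,B,C,D,F,G} → run C
t=7: ready={A,B,C,D,F,G} → run C
t=8: ready={A,B,C,D,F,G} → run C
t=9: ready={A,B,C,D,F,G,H} → run H
t=10: ready={A,B,C,D,F,G,H} → run H
t=11: ready={A,B,C,D,F,G,H} → run H
t=12: ready={A,B,C,D,F,G,H} → run H
t=13: ready={A,B,C,D,F,G} → run C
t=14: ready={A,B,C,D,F,G} → run C
t=15: ready={A,B,D,F,G} → run B
t=16: ready={A,B,D,F,G} → run B
t=17: ready={A,D,F,G} → run A
t=18: ready={A,D,F,G} → run A
t=19: ready={A,D,F,G} → run A
t=20: ready={A,D,F,G} → run A
t=21: ready={D,F,G} → run D
t=22: ready={D,F,G} → run D
t=23: ready={D,F,G} → run D
t=24: ready={D,F,G} → run D
t=25: ready={D,F,G} → run D
t=26: ready={D,F,G} → run D
t=27: ready={F,G} → run F
t=28: ready={F,G} → run F
t=29: ready={F,G} → run F
t=30: ready={F,G} → run F
t=31: ready={F,G} → run F
t=32: ready={F,G} → run F
t=33: ready={F,G} → run F
t=34: ready={F,G} → run F
t=35: ready={G} → run G
t=36: ready={G} → run G
t=37: ready={G} → run G
t=38: ready={G} → run G
t=39: (idle)
t=40: (idle)
t=41: (idle)
t=42: (idle)
t=43: (idle)
t=44: (idle)
t=45: (idle)
t=46: (idle)
t=47: (idle)

context switches = 9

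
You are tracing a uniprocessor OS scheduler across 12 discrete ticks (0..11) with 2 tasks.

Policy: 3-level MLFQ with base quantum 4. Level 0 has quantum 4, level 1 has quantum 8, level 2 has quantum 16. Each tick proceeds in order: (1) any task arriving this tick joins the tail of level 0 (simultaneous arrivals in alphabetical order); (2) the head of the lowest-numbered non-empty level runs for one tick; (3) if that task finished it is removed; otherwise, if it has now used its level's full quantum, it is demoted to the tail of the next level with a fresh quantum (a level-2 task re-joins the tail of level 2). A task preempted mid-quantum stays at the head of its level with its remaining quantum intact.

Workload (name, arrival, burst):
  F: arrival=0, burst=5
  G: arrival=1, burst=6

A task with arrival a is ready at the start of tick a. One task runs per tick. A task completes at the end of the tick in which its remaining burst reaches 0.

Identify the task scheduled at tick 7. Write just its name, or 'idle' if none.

running at tick 7 = G

t=0: L0/L1/L2 = F/-/- → run F
t=1: L0/L1/L2 = FG/-/- → run F
t=2: L0/L1/L2 = FG/-/- → run F
t=3: L0/L1/L2 = FG/-/- → run F
t=4: L0/L1/L2 = G/F/- → run G
t=5: L0/L1/L2 = G/F/- → run G
t=6: L0/L1/L2 = G/F/- → run G
t=7: L0/L1/L2 = G/F/- → run G
t=8: L0/L1/L2 = -/FG/- → run F
t=9: L0/L1/L2 = -/G/- → run G
t=10: L0/L1/L2 = -/G/- → run G
t=11: (idle)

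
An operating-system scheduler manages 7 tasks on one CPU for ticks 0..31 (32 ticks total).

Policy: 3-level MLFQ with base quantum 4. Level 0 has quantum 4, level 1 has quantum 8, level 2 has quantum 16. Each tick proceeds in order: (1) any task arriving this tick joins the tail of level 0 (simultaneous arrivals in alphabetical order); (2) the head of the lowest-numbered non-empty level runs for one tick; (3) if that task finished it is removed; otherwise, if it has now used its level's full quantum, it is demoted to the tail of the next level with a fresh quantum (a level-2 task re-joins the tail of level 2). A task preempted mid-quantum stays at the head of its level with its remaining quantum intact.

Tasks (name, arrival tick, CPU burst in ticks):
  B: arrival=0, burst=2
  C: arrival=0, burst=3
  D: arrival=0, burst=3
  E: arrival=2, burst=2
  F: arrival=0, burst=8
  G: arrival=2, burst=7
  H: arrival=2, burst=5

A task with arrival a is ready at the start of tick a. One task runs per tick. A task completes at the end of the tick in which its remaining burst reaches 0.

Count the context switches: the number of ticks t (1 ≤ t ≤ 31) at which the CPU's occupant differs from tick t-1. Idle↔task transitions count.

t=0: L0/L1/L2 = BCDF/-/- → run B
t=1: L0/L1/L2 = BCDF/-/- → run B
t=2: L0/L1/L2 = CDFEGH/-/- → run C
t=3: L0/L1/L2 = CDFEGH/-/- → run C
t=4: L0/L1/L2 = CDFEGH/-/- → run C
t=5: L0/L1/L2 = DFEGH/-/- → run D
t=6: L0/L1/L2 = DFEGH/-/- → run D
t=7: L0/L1/L2 = DFEGH/-/- → run D
t=8: L0/L1/L2 = FEGH/-/- → run F
t=9: L0/L1/L2 = FEGH/-/- → run F
t=10: L0/L1/L2 = FEGH/-/- → run F
t=11: L0/L1/L2 = FEGH/-/- → run F
t=12: L0/L1/L2 = EGH/F/- → run E
t=13: L0/L1/L2 = EGH/F/- → run E
t=14: L0/L1/L2 = GH/F/- → run G
t=15: L0/L1/L2 = GH/F/- → run G
t=16: L0/L1/L2 = GH/F/- → run G
t=17: L0/L1/L2 = GH/F/- → run G
t=18: L0/L1/L2 = H/FG/- → run H
t=19: L0/L1/L2 = H/FG/- → run H
t=20: L0/L1/L2 = H/FG/- → run H
t=21: L0/L1/L2 = H/FG/- → run H
t=22: L0/L1/L2 = -/FGH/- → run F
t=23: L0/L1/L2 = -/FGH/- → run F
t=24: L0/L1/L2 = -/FGH/- → run F
t=25: L0/L1/L2 = -/FGH/- → run F
t=26: L0/L1/L2 = -/GH/- → run G
t=27: L0/L1/L2 = -/GH/- → run G
t=28: L0/L1/L2 = -/GH/- → run G
t=29: L0/L1/L2 = -/H/- → run H
t=30: (idle)
t=31: (idle)

context switches = 10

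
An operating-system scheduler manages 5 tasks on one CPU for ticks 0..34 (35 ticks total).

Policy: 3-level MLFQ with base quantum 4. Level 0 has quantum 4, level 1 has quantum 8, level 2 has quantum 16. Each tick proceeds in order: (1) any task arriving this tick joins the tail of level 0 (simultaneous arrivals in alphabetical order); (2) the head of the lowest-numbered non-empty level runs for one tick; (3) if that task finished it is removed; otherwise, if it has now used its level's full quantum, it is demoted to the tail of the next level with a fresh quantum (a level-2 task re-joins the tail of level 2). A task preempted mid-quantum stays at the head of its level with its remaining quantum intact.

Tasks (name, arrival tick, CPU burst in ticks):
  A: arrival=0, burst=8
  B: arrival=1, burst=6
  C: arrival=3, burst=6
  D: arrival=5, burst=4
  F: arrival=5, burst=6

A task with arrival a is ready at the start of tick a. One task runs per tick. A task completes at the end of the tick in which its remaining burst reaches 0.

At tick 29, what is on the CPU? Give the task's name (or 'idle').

running at tick 29 = F

t=0: L0/L1/L2 = A/-/- → run A
t=1: L0/L1/L2 = AB/-/- → run A
t=2: L0/L1/L2 = AB/-/- → run A
t=3: L0/L1/L2 = ABC/-/- → run A
t=4: L0/L1/L2 = BC/A/- → run B
t=5: L0/L1/L2 = BCDF/A/- → run B
t=6: L0/L1/L2 = BCDF/A/- → run B
t=7: L0/L1/L2 = BCDF/A/- → run B
t=8: L0/L1/L2 = CDF/AB/- → run C
t=9: L0/L1/L2 = CDF/AB/- → run C
t=10: L0/L1/L2 = CDF/AB/- → run C
t=11: L0/L1/L2 = CDF/AB/- → run C
t=12: L0/L1/L2 = DF/ABC/- → run D
t=13: L0/L1/L2 = DF/ABC/- → run D
t=14: L0/L1/L2 = DF/ABC/- → run D
t=15: L0/L1/L2 = DF/ABC/- → run D
t=16: L0/L1/L2 = F/ABC/- → run F
t=17: L0/L1/L2 = F/ABC/- → run F
t=18: L0/L1/L2 = F/ABC/- → run F
t=19: L0/L1/L2 = F/ABC/- → run F
t=20: L0/L1/L2 = -/ABCF/- → run A
t=21: L0/L1/L2 = -/ABCF/- → run A
t=22: L0/L1/L2 = -/ABCF/- → run A
t=23: L0/L1/L2 = -/ABCF/- → run A
t=24: L0/L1/L2 = -/BCF/- → run B
t=25: L0/L1/L2 = -/BCF/- → run B
t=26: L0/L1/L2 = -/CF/- → run C
t=27: L0/L1/L2 = -/CF/- → run C
t=28: L0/L1/L2 = -/F/- → run F
t=29: L0/L1/L2 = -/F/- → run F
t=30: (idle)
t=31: (idle)
t=32: (idle)
t=33: (idle)
t=34: (idle)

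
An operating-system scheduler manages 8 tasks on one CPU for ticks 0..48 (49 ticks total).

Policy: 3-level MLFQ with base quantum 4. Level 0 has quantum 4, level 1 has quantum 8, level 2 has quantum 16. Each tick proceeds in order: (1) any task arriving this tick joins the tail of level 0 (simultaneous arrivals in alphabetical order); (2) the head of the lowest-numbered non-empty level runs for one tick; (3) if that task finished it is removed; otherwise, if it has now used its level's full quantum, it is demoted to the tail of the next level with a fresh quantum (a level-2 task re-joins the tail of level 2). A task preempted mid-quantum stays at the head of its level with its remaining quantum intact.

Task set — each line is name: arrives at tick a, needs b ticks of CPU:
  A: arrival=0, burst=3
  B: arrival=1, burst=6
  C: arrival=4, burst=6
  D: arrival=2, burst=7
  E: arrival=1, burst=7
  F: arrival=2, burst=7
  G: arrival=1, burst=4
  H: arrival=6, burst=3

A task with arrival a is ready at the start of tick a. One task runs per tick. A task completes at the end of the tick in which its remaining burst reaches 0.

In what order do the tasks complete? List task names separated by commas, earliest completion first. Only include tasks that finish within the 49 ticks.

t=0: L0/L1/L2 = A/-/- → run A
t=1: L0/L1/L2 = ABEG/-/- → run A
t=2: L0/L1/L2 = ABEGDF/-/- → run A
t=3: L0/L1/L2 = BEGDF/-/- → run B
t=4: L0/L1/L2 = BEGDFC/-/- → run B
t=5: L0/L1/L2 = BEGDFC/-/- → run B
t=6: L0/L1/L2 = BEGDFCH/-/- → run B
t=7: L0/L1/L2 = EGDFCH/B/- → run E
t=8: L0/L1/L2 = EGDFCH/B/- → run E
t=9: L0/L1/L2 = EGDFCH/B/- → run E
t=10: L0/L1/L2 = EGDFCH/B/- → run E
t=11: L0/L1/L2 = GDFCH/BE/- → run G
t=12: L0/L1/L2 = GDFCH/BE/- → run G
t=13: L0/L1/L2 = GDFCH/BE/- → run G
t=14: L0/L1/L2 = GDFCH/BE/- → run G
t=15: L0/L1/L2 = DFCH/BE/- → run D
t=16: L0/L1/L2 = DFCH/BE/- → run D
t=17: L0/L1/L2 = DFCH/BE/- → run D
t=18: L0/L1/L2 = DFCH/BE/- → run D
t=19: L0/L1/L2 = FCH/BED/- → run F
t=20: L0/L1/L2 = FCH/BED/- → run F
t=21: L0/L1/L2 = FCH/BED/- → run F
t=22: L0/L1/L2 = FCH/BED/- → run F
t=23: L0/L1/L2 = CH/BEDF/- → run C
t=24: L0/L1/L2 = CH/BEDF/- → run C
t=25: L0/L1/L2 = CH/BEDF/- → run C
t=26: L0/L1/L2 = CH/BEDF/- → run C
t=27: L0/L1/L2 = H/BEDFC/- → run H
t=28: L0/L1/L2 = H/BEDFC/- → run H
t=29: L0/L1/L2 = H/BEDFC/- → run H
t=30: L0/L1/L2 = -/BEDFC/- → run B
t=31: L0/L1/L2 = -/BEDFC/- → run B
t=32: L0/L1/L2 = -/EDFC/- → run E
t=33: L0/L1/L2 = -/EDFC/- → run E
t=34: L0/L1/L2 = -/EDFC/- → run E
t=35: L0/L1/L2 = -/DFC/- → run D
t=36: L0/L1/L2 = -/DFC/- → run D
t=37: L0/L1/L2 = -/DFC/- → run D
t=38: L0/L1/L2 = -/FC/- → run F
t=39: L0/L1/L2 = -/FC/- → run F
t=40: L0/L1/L2 = -/FC/- → run F
t=41: L0/L1/L2 = -/C/- → run C
t=42: L0/L1/L2 = -/C/- → run C
t=43: (idle)
t=44: (idle)
t=45: (idle)
t=46: (idle)
t=47: (idle)
t=48: (idle)

completion order = A, G, H, B, E, D, F, C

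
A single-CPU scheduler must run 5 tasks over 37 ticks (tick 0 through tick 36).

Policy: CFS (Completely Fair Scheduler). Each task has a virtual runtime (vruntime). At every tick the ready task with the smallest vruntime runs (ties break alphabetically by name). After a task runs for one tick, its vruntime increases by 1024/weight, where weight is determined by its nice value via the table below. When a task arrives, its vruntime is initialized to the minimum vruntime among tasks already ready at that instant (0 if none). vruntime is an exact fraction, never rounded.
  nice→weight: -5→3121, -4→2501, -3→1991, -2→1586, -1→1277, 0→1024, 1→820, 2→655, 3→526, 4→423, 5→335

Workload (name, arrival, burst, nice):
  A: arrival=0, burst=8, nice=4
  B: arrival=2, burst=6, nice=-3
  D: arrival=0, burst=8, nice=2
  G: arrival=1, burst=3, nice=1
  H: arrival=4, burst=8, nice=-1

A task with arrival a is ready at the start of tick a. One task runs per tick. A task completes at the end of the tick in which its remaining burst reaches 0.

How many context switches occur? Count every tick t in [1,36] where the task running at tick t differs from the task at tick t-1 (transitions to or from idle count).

t=0: vr[A=0 D=0] → run A
t=1: vr[A=1024/423 D=0 G=0] → run D
t=2: vr[A=1024/423 B=0 D=1024/655 G=0] → run B
t=3: vr[A=1024/423 B=1024/1991 D=1024/655 G=0] → run G
t=4: vr[A=1024/423 B=1024/1991 D=1024/655 G=256/205 H=1024/1991] → run B
t=5: vr[A=1024/423 B=2048/1991 D=1024/655 G=256/205 H=1024/1991] → run H
t=6: vr[A=1024/423 B=2048/1991 D=1024/655 G=256/205 H=3346432/2542507] → run B
t=7: vr[A=1024/423 B=3072/1991 D=1024/655 G=256/205 H=3346432/2542507] → run G
t=8: vr[A=1024/423 B=3072/1991 D=1024/655 G=512/205 H=3346432/2542507] → run H
t=9: vr[A=1024/423 B=3072/1991 D=1024/655 G=512/205 H=5385216/2542507] → run B
t=10: vr[A=1024/423 B=4096/1991 D=1024/655 G=512/205 H=5385216/2542507] → run D
t=11: vr[A=1024/423 B=4096/1991 D=2048/655 G=512/205 H=5385216/2542507] → run B
t=12: vr[A=1024/423 B=5120/1991 D=2048/655 G=512/205 H=5385216/2542507] → run H
t=13: vr[A=1024/423 B=5120/1991 D=2048/655 G=512/205 H=7424000/2542507] → run A
t=14: vr[A=2048/423 B=5120/1991 D=2048/655 G=512/205 H=7424000/2542507] → run G
t=15: vr[A=2048/423 B=5120/1991 D=2048/655 H=7424000/2542507] → run B
t=16: vr[A=2048/423 D=2048/655 H=7424000/2542507] → run H
t=17: vr[A=2048/423 D=2048/655 H=9462784/2542507] → run D
t=18: vr[A=2048/423 D=3072/655 H=9462784/2542507] → run H
t=19: vr[A=2048/423 D=3072/655 H=11501568/2542507] → run H
t=20: vr[A=2048/423 D=3072/655 H=13540352/2542507] → run D
t=21: vr[A=2048/423 D=4096/655 H=13540352/2542507] → run A
t=22: vr[A=1024/141 D=4096/655 H=13540352/2542507] → run H
t=23: vr[A=1024/141 D=4096/655 H=15579136/2542507] → run H
t=24: vr[A=1024/141 D=4096/655] → run D
t=25: vr[A=1024/141 D=1024/131] → run A
t=26: vr[A=4096/423 D=1024/131] → run D
t=27: vr[A=4096/423 D=6144/655] → run D
t=28: vr[A=4096/423 D=7168/655] → run A
t=29: vr[A=5120/423 D=7168/655] → run D
t=30: vr[A=5120/423] → run A
t=31: vr[A=2048/141] → run A
t=32: vr[A=7168/423] → run A
t=33: (idle)
t=34: (idle)
t=35: (idle)
t=36: (idle)

context switches = 28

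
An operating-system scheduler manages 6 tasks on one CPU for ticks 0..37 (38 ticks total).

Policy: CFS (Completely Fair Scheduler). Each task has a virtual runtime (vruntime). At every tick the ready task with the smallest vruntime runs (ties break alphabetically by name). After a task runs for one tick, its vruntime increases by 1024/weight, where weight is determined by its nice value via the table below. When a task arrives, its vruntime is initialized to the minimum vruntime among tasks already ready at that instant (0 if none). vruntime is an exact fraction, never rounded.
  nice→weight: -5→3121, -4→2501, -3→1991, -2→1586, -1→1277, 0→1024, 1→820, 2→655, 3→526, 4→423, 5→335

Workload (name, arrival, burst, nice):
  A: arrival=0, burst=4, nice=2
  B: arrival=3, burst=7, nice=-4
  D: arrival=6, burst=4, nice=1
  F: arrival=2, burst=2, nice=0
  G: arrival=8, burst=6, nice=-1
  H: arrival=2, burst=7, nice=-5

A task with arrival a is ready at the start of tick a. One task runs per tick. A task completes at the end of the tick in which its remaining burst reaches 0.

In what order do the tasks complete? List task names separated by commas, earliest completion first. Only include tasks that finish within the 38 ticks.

t=0: vr[A=0] → run A
t=1: vr[A=1024/655] → run A
t=2: vr[A=2048/655 F=2048/655 H=2048/655] → run A
t=3: vr[A=3072/655 B=2048/655 F=2048/655 H=2048/655] → run B
t=4: vr[A=3072/655 B=5792768/1638155 F=2048/655 H=2048/655] → run F
t=5: vr[A=3072/655 B=5792768/1638155 F=2703/655 H=2048/655] → run H
t=6: vr[A=3072/655 B=5792768/1638155 D=7062528/2044255 F=2703/655 H=7062528/2044255] → run D
t=7: vr[A=3072/655 B=5792768/1638155 D=394229504/83814455 F=2703/655 H=7062528/2044255] → run H
t=8: vr[A=3072/655 B=5792768/1638155 D=394229504/83814455 F=2703/655 G=5792768/1638155 H=7733248/2044255] → run B
t=9: vr[A=3072/655 B=6463488/1638155 D=394229504/83814455 F=2703/655 G=5792768/1638155 H=7733248/2044255] → run G
t=10: vr[A=3072/655 B=6463488/1638155 D=394229504/83814455 F=2703/655 G=9074835456/2091923935 H=7733248/2044255] → run H
t=11: vr[A=3072/655 B=6463488/1638155 D=394229504/83814455 F=2703/655 G=9074835456/2091923935 H=8403968/2044255] → run B
t=12: vr[A=3072/655 B=7134208/1638155 D=394229504/83814455 F=2703/655 G=9074835456/2091923935 H=8403968/2044255] → run H
t=13: vr[A=3072/655 B=7134208/1638155 D=394229504/83814455 F=2703/655 G=9074835456/2091923935 H=9074688/2044255] → run F
t=14: vr[A=3072/655 B=7134208/1638155 D=394229504/83814455 G=9074835456/2091923935 H=9074688/2044255] → run G
t=15: vr[A=3072/655 B=7134208/1638155 D=394229504/83814455 G=10752306176/2091923935 H=9074688/2044255] → run B
t=16: vr[A=3072/655 B=7804928/1638155 D=394229504/83814455 G=10752306176/2091923935 H=9074688/2044255] → run H
t=17: vr[A=3072/655 B=7804928/1638155 D=394229504/83814455 G=10752306176/2091923935 H=9745408/2044255] → run A
t=18: vr[B=7804928/1638155 D=394229504/83814455 G=10752306176/2091923935 H=9745408/2044255] → run D
t=19: vr[B=7804928/1638155 D=99779072/16762891 G=10752306176/2091923935 H=9745408/2044255] → run B
t=20: vr[B=8475648/1638155 D=99779072/16762891 G=10752306176/2091923935 H=9745408/2044255] → run H
t=21: vr[B=8475648/1638155 D=99779072/16762891 G=10752306176/2091923935 H=10416128/2044255] → run H
t=22: vr[B=8475648/1638155 D=99779072/16762891 G=10752306176/2091923935] → run G
t=23: vr[B=8475648/1638155 D=99779072/16762891 G=12429776896/2091923935] → run B
t=24: vr[B=9146368/1638155 D=99779072/16762891 G=12429776896/2091923935] → run B
t=25: vr[D=99779072/16762891 G=12429776896/2091923935] → run G
t=26: vr[D=99779072/16762891 G=14107247616/2091923935] → run D
t=27: vr[D=603561216/83814455 G=14107247616/2091923935] → run G
t=28: vr[D=603561216/83814455 G=15784718336/2091923935] → run D
t=29: vr[G=15784718336/2091923935] → run G
t=30: (idle)
t=31: (idle)
t=32: (idle)
t=33: (idle)
t=34: (idle)
t=35: (idle)
t=36: (idle)
t=37: (idle)

completion order = F, A, H, B, D, G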